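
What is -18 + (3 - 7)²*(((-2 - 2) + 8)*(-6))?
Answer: -402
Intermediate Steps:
-18 + (3 - 7)²*(((-2 - 2) + 8)*(-6)) = -18 + (-4)²*((-4 + 8)*(-6)) = -18 + 16*(4*(-6)) = -18 + 16*(-24) = -18 - 384 = -402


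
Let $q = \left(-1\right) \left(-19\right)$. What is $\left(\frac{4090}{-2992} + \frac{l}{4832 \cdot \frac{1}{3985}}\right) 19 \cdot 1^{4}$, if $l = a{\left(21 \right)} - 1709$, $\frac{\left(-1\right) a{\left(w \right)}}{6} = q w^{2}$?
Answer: $- \frac{736035430435}{903584} \approx -8.1457 \cdot 10^{5}$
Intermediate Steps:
$q = 19$
$a{\left(w \right)} = - 114 w^{2}$ ($a{\left(w \right)} = - 6 \cdot 19 w^{2} = - 114 w^{2}$)
$l = -51983$ ($l = - 114 \cdot 21^{2} - 1709 = \left(-114\right) 441 - 1709 = -50274 - 1709 = -51983$)
$\left(\frac{4090}{-2992} + \frac{l}{4832 \cdot \frac{1}{3985}}\right) 19 \cdot 1^{4} = \left(\frac{4090}{-2992} - \frac{51983}{4832 \cdot \frac{1}{3985}}\right) 19 \cdot 1^{4} = \left(4090 \left(- \frac{1}{2992}\right) - \frac{51983}{4832 \cdot \frac{1}{3985}}\right) 19 \cdot 1 = \left(- \frac{2045}{1496} - \frac{51983}{\frac{4832}{3985}}\right) 19 = \left(- \frac{2045}{1496} - \frac{207152255}{4832}\right) 19 = \left(- \frac{38738706865}{903584}\right) 19 = - \frac{736035430435}{903584}$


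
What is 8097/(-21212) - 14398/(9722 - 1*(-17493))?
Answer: -525770231/577284580 ≈ -0.91076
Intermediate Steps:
8097/(-21212) - 14398/(9722 - 1*(-17493)) = 8097*(-1/21212) - 14398/(9722 + 17493) = -8097/21212 - 14398/27215 = -525770231/577284580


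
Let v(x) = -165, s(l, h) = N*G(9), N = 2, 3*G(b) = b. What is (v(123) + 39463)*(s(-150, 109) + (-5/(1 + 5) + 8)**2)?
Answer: 40575185/18 ≈ 2.2542e+6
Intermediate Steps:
G(b) = b/3
s(l, h) = 6 (s(l, h) = 2*((1/3)*9) = 2*3 = 6)
(v(123) + 39463)*(s(-150, 109) + (-5/(1 + 5) + 8)**2) = (-165 + 39463)*(6 + (-5/(1 + 5) + 8)**2) = 39298*(6 + (-5/6 + 8)**2) = 39298*(6 + (43/6)**2) = 39298*(6 + 1849/36) = 39298*(2065/36) = 40575185/18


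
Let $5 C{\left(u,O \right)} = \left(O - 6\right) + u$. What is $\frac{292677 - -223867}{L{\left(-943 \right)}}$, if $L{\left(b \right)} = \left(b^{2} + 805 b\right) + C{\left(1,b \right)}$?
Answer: $\frac{1291360}{324861} \approx 3.9751$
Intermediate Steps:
$C{\left(u,O \right)} = - \frac{6}{5} + \frac{O}{5} + \frac{u}{5}$ ($C{\left(u,O \right)} = \frac{\left(O - 6\right) + u}{5} = \frac{\left(-6 + O\right) + u}{5} = \frac{-6 + O + u}{5} = - \frac{6}{5} + \frac{O}{5} + \frac{u}{5}$)
$L{\left(b \right)} = -1 + b^{2} + \frac{4026 b}{5}$ ($L{\left(b \right)} = \left(b^{2} + 805 b\right) + \left(- \frac{6}{5} + \frac{b}{5} + \frac{1}{5} \cdot 1\right) = \left(b^{2} + 805 b\right) + \left(- \frac{6}{5} + \frac{b}{5} + \frac{1}{5}\right) = \left(b^{2} + 805 b\right) + \left(-1 + \frac{b}{5}\right) = -1 + b^{2} + \frac{4026 b}{5}$)
$\frac{292677 - -223867}{L{\left(-943 \right)}} = \frac{292677 - -223867}{-1 + \left(-943\right)^{2} + \frac{4026}{5} \left(-943\right)} = \frac{292677 + 223867}{-1 + 889249 - \frac{3796518}{5}} = \frac{516544}{\frac{649722}{5}} = 516544 \cdot \frac{5}{649722} = \frac{1291360}{324861}$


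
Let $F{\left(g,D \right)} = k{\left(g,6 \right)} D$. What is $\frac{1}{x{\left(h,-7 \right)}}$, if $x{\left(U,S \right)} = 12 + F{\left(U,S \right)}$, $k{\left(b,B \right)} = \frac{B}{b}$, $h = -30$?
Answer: $\frac{5}{67} \approx 0.074627$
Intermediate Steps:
$F{\left(g,D \right)} = \frac{6 D}{g}$ ($F{\left(g,D \right)} = \frac{6}{g} D = \frac{6 D}{g}$)
$x{\left(U,S \right)} = 12 + \frac{6 S}{U}$
$\frac{1}{x{\left(h,-7 \right)}} = \frac{1}{12 + 6 \left(-7\right) \frac{1}{-30}} = \frac{1}{12 + 6 \left(-7\right) \left(- \frac{1}{30}\right)} = \frac{1}{12 + \frac{7}{5}} = \frac{1}{\frac{67}{5}} = \frac{5}{67}$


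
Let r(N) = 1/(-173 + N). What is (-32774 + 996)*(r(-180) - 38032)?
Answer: 426629088066/353 ≈ 1.2086e+9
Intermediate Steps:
(-32774 + 996)*(r(-180) - 38032) = (-32774 + 996)*(1/(-173 - 180) - 38032) = -31778*(1/(-353) - 38032) = -31778*(-1/353 - 38032) = -31778*(-13425297/353) = 426629088066/353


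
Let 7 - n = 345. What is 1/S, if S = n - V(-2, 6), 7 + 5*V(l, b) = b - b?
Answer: -5/1683 ≈ -0.0029709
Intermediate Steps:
n = -338 (n = 7 - 1*345 = 7 - 345 = -338)
V(l, b) = -7/5 (V(l, b) = -7/5 + (b - b)/5 = -7/5 + (1/5)*0 = -7/5 + 0 = -7/5)
S = -1683/5 (S = -338 - 1*(-7/5) = -338 + 7/5 = -1683/5 ≈ -336.60)
1/S = 1/(-1683/5) = -5/1683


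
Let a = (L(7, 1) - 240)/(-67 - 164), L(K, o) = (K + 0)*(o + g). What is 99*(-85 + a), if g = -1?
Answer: -58185/7 ≈ -8312.1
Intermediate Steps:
L(K, o) = K*(-1 + o) (L(K, o) = (K + 0)*(o - 1) = K*(-1 + o))
a = 80/77 (a = (7*(-1 + 1) - 240)/(-67 - 164) = (7*0 - 240)/(-231) = (0 - 240)*(-1/231) = -240*(-1/231) = 80/77 ≈ 1.0390)
99*(-85 + a) = 99*(-85 + 80/77) = 99*(-6465/77) = -58185/7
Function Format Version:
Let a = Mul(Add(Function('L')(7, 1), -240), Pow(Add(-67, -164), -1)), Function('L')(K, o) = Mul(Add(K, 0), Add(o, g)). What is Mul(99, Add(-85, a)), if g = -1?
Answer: Rational(-58185, 7) ≈ -8312.1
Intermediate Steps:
Function('L')(K, o) = Mul(K, Add(-1, o)) (Function('L')(K, o) = Mul(Add(K, 0), Add(o, -1)) = Mul(K, Add(-1, o)))
a = Rational(80, 77) (a = Mul(Add(Mul(7, Add(-1, 1)), -240), Pow(Add(-67, -164), -1)) = Mul(Add(Mul(7, 0), -240), Pow(-231, -1)) = Mul(Add(0, -240), Rational(-1, 231)) = Mul(-240, Rational(-1, 231)) = Rational(80, 77) ≈ 1.0390)
Mul(99, Add(-85, a)) = Mul(99, Add(-85, Rational(80, 77))) = Mul(99, Rational(-6465, 77)) = Rational(-58185, 7)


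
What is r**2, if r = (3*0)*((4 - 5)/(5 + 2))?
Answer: 0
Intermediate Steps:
r = 0 (r = 0*(-1/7) = 0)
r**2 = 0**2 = 0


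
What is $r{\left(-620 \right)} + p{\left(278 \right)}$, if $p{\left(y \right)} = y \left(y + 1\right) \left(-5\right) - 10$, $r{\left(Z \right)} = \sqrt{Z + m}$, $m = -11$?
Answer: $-387820 + i \sqrt{631} \approx -3.8782 \cdot 10^{5} + 25.12 i$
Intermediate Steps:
$r{\left(Z \right)} = \sqrt{-11 + Z}$ ($r{\left(Z \right)} = \sqrt{Z - 11} = \sqrt{-11 + Z}$)
$p{\left(y \right)} = -10 + y \left(-5 - 5 y\right)$ ($p{\left(y \right)} = y \left(1 + y\right) \left(-5\right) - 10 = y \left(-5 - 5 y\right) - 10 = -10 + y \left(-5 - 5 y\right)$)
$r{\left(-620 \right)} + p{\left(278 \right)} = \sqrt{-11 - 620} - \left(1400 + 386420\right) = \sqrt{-631} - 387820 = i \sqrt{631} - 387820 = -387820 + i \sqrt{631}$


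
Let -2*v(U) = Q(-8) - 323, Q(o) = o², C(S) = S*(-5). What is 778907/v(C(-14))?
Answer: 1557814/259 ≈ 6014.7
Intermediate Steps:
C(S) = -5*S
v(U) = 259/2 (v(U) = -((-8)² - 323)/2 = -(64 - 323)/2 = -½*(-259) = 259/2)
778907/v(C(-14)) = 778907/(259/2) = 778907*(2/259) = 1557814/259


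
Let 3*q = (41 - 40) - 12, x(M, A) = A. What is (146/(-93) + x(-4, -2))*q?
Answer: 3652/279 ≈ 13.090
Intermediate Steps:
q = -11/3 (q = ((41 - 40) - 12)/3 = (1 - 12)/3 = (⅓)*(-11) = -11/3 ≈ -3.6667)
(146/(-93) + x(-4, -2))*q = (146/(-93) - 2)*(-11/3) = (146*(-1/93) - 2)*(-11/3) = (-146/93 - 2)*(-11/3) = -332/93*(-11/3) = 3652/279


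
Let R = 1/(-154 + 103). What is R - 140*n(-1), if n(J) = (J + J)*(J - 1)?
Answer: -28561/51 ≈ -560.02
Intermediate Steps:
n(J) = 2*J*(-1 + J) (n(J) = (2*J)*(-1 + J) = 2*J*(-1 + J))
R = -1/51 (R = 1/(-51) = -1/51 ≈ -0.019608)
R - 140*n(-1) = -1/51 - 280*(-1)*(-1 - 1) = -1/51 - 280*(-1)*(-2) = -1/51 - 140*4 = -1/51 - 560 = -28561/51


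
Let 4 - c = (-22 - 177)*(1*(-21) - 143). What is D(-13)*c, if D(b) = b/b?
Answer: -32632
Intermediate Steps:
c = -32632 (c = 4 - (-22 - 177)*(1*(-21) - 143) = 4 - (-199)*(-21 - 143) = 4 - (-199)*(-164) = 4 - 1*32636 = 4 - 32636 = -32632)
D(b) = 1
D(-13)*c = 1*(-32632) = -32632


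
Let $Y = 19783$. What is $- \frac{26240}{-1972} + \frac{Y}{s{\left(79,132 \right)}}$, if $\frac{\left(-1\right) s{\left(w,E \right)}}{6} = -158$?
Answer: $\frac{15971899}{467364} \approx 34.174$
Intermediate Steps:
$s{\left(w,E \right)} = 948$ ($s{\left(w,E \right)} = \left(-6\right) \left(-158\right) = 948$)
$- \frac{26240}{-1972} + \frac{Y}{s{\left(79,132 \right)}} = - \frac{26240}{-1972} + \frac{19783}{948} = \left(-26240\right) \left(- \frac{1}{1972}\right) + 19783 \cdot \frac{1}{948} = \frac{6560}{493} + \frac{19783}{948} = \frac{15971899}{467364}$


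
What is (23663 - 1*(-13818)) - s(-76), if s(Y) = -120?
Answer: 37601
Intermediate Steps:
(23663 - 1*(-13818)) - s(-76) = (23663 - 1*(-13818)) - 1*(-120) = (23663 + 13818) + 120 = 37481 + 120 = 37601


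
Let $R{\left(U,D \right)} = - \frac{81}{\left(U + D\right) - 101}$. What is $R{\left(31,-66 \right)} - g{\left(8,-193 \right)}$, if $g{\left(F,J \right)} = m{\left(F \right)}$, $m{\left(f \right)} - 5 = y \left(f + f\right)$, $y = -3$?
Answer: $\frac{5929}{136} \approx 43.596$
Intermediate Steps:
$m{\left(f \right)} = 5 - 6 f$ ($m{\left(f \right)} = 5 - 3 \left(f + f\right) = 5 - 3 \cdot 2 f = 5 - 6 f$)
$R{\left(U,D \right)} = - \frac{81}{-101 + D + U}$ ($R{\left(U,D \right)} = - \frac{81}{\left(D + U\right) - 101} = - \frac{81}{-101 + D + U}$)
$g{\left(F,J \right)} = 5 - 6 F$
$R{\left(31,-66 \right)} - g{\left(8,-193 \right)} = - \frac{81}{-101 - 66 + 31} - \left(5 - 48\right) = - \frac{81}{-136} - \left(5 - 48\right) = \left(-81\right) \left(- \frac{1}{136}\right) - -43 = \frac{81}{136} + 43 = \frac{5929}{136}$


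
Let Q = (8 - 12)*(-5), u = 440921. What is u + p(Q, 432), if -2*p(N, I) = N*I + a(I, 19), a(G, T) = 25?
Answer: 873177/2 ≈ 4.3659e+5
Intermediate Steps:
Q = 20 (Q = -4*(-5) = 20)
p(N, I) = -25/2 - I*N/2 (p(N, I) = -(N*I + 25)/2 = -(I*N + 25)/2 = -(25 + I*N)/2 = -25/2 - I*N/2)
u + p(Q, 432) = 440921 + (-25/2 - ½*432*20) = 440921 + (-25/2 - 4320) = 440921 - 8665/2 = 873177/2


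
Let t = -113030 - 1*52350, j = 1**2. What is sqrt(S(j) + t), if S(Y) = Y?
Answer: I*sqrt(165379) ≈ 406.67*I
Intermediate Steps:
j = 1
t = -165380 (t = -113030 - 52350 = -165380)
sqrt(S(j) + t) = sqrt(1 - 165380) = sqrt(-165379) = I*sqrt(165379)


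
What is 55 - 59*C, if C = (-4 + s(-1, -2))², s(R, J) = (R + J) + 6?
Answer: -4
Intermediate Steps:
s(R, J) = 6 + J + R (s(R, J) = (J + R) + 6 = 6 + J + R)
C = 1 (C = (-4 + (6 - 2 - 1))² = (-4 + 3)² = (-1)² = 1)
55 - 59*C = 55 - 59*1 = 55 - 59 = -4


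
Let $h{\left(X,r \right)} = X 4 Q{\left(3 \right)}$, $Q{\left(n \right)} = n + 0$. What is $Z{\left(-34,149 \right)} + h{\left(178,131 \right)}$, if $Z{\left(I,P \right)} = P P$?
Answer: $24337$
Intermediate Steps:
$Q{\left(n \right)} = n$
$Z{\left(I,P \right)} = P^{2}$
$h{\left(X,r \right)} = 12 X$ ($h{\left(X,r \right)} = X 4 \cdot 3 = 4 X 3 = 12 X$)
$Z{\left(-34,149 \right)} + h{\left(178,131 \right)} = 149^{2} + 12 \cdot 178 = 22201 + 2136 = 24337$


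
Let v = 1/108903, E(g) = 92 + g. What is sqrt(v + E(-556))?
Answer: I*sqrt(5502976512873)/108903 ≈ 21.541*I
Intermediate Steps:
v = 1/108903 ≈ 9.1825e-6
sqrt(v + E(-556)) = sqrt(1/108903 + (92 - 556)) = sqrt(1/108903 - 464) = sqrt(-50530991/108903) = I*sqrt(5502976512873)/108903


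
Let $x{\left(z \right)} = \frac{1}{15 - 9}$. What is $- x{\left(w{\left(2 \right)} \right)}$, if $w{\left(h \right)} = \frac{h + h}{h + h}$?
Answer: $- \frac{1}{6} \approx -0.16667$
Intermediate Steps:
$w{\left(h \right)} = 1$ ($w{\left(h \right)} = \frac{2 h}{2 h} = 2 h \frac{1}{2 h} = 1$)
$x{\left(z \right)} = \frac{1}{6}$
$- x{\left(w{\left(2 \right)} \right)} = \left(-1\right) \frac{1}{6} = - \frac{1}{6}$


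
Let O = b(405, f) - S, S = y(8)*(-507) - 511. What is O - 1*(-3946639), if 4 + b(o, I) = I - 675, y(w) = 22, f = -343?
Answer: 3957282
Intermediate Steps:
S = -11665 (S = 22*(-507) - 511 = -11154 - 511 = -11665)
b(o, I) = -679 + I (b(o, I) = -4 + (I - 675) = -4 + (-675 + I) = -679 + I)
O = 10643 (O = (-679 - 343) - 1*(-11665) = -1022 + 11665 = 10643)
O - 1*(-3946639) = 10643 - 1*(-3946639) = 10643 + 3946639 = 3957282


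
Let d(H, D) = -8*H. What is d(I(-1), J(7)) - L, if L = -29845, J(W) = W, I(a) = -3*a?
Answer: 29821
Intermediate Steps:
d(I(-1), J(7)) - L = -(-24)*(-1) - 1*(-29845) = -8*3 + 29845 = -24 + 29845 = 29821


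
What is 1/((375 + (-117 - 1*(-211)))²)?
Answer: 1/219961 ≈ 4.5463e-6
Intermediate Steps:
1/((375 + (-117 - 1*(-211)))²) = 1/((375 + (-117 + 211))²) = 1/((375 + 94)²) = 1/(469²) = 1/219961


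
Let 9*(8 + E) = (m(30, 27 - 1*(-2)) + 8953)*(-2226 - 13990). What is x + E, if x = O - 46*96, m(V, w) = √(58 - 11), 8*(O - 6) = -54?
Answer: -580886683/36 - 16216*√47/9 ≈ -1.6148e+7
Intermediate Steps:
O = -¾ (O = 6 + (⅛)*(-54) = 6 - 27/4 = -¾ ≈ -0.75000)
m(V, w) = √47
x = -17667/4 (x = -¾ - 46*96 = -¾ - 4416 = -17667/4 ≈ -4416.8)
E = -145181920/9 - 16216*√47/9 (E = -8 + ((√47 + 8953)*(-2226 - 13990))/9 = -8 + ((8953 + √47)*(-16216))/9 = -8 + (-145181848 - 16216*√47)/9 = -8 + (-145181848/9 - 16216*√47/9) = -145181920/9 - 16216*√47/9 ≈ -1.6144e+7)
x + E = -17667/4 + (-145181920/9 - 16216*√47/9) = -580886683/36 - 16216*√47/9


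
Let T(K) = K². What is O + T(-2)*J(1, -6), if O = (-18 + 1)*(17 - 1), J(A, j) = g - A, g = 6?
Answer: -252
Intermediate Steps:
J(A, j) = 6 - A
O = -272 (O = -17*16 = -272)
O + T(-2)*J(1, -6) = -272 + (-2)²*(6 - 1*1) = -272 + 4*(6 - 1) = -272 + 4*5 = -272 + 20 = -252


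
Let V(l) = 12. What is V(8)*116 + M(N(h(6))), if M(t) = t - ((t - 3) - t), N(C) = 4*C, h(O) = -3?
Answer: 1383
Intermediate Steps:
M(t) = 3 + t (M(t) = t - ((-3 + t) - t) = t - 1*(-3) = t + 3 = 3 + t)
V(8)*116 + M(N(h(6))) = 12*116 + (3 + 4*(-3)) = 1392 + (3 - 12) = 1392 - 9 = 1383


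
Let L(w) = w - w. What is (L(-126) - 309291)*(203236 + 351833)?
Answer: -171677846079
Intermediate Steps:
L(w) = 0
(L(-126) - 309291)*(203236 + 351833) = (0 - 309291)*(203236 + 351833) = -309291*555069 = -171677846079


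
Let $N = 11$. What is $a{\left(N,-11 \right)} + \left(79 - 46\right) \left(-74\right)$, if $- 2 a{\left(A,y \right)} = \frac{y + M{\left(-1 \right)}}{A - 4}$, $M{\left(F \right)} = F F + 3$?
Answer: $- \frac{4883}{2} \approx -2441.5$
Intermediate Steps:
$M{\left(F \right)} = 3 + F^{2}$ ($M{\left(F \right)} = F^{2} + 3 = 3 + F^{2}$)
$a{\left(A,y \right)} = - \frac{4 + y}{2 \left(-4 + A\right)}$ ($a{\left(A,y \right)} = - \frac{\left(y + \left(3 + \left(-1\right)^{2}\right)\right) \frac{1}{A - 4}}{2} = - \frac{\left(y + \left(3 + 1\right)\right) \frac{1}{-4 + A}}{2} = - \frac{\left(y + 4\right) \frac{1}{-4 + A}}{2} = - \frac{\left(4 + y\right) \frac{1}{-4 + A}}{2} = - \frac{\frac{1}{-4 + A} \left(4 + y\right)}{2} = - \frac{4 + y}{2 \left(-4 + A\right)}$)
$a{\left(N,-11 \right)} + \left(79 - 46\right) \left(-74\right) = \frac{-4 - -11}{2 \left(-4 + 11\right)} + \left(79 - 46\right) \left(-74\right) = \frac{-4 + 11}{2 \cdot 7} + \left(79 - 46\right) \left(-74\right) = \frac{1}{2} \cdot \frac{1}{7} \cdot 7 + 33 \left(-74\right) = \frac{1}{2} - 2442 = - \frac{4883}{2}$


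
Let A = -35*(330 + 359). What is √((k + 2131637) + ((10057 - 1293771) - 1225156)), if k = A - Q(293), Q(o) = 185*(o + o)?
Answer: I*√509758 ≈ 713.97*I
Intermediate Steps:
Q(o) = 370*o (Q(o) = 185*(2*o) = 370*o)
A = -24115 (A = -35*689 = -24115)
k = -132525 (k = -24115 - 370*293 = -24115 - 1*108410 = -24115 - 108410 = -132525)
√((k + 2131637) + ((10057 - 1293771) - 1225156)) = √((-132525 + 2131637) + ((10057 - 1293771) - 1225156)) = √(1999112 + (-1283714 - 1225156)) = √(1999112 - 2508870) = √(-509758) = I*√509758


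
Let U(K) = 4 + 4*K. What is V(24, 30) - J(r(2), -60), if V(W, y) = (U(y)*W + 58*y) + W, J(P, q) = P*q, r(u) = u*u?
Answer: 4980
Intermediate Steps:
r(u) = u**2
V(W, y) = W + 58*y + W*(4 + 4*y) (V(W, y) = ((4 + 4*y)*W + 58*y) + W = (W*(4 + 4*y) + 58*y) + W = (58*y + W*(4 + 4*y)) + W = W + 58*y + W*(4 + 4*y))
V(24, 30) - J(r(2), -60) = (24 + 58*30 + 4*24*(1 + 30)) - 2**2*(-60) = (24 + 1740 + 4*24*31) - 4*(-60) = (24 + 1740 + 2976) - 1*(-240) = 4740 + 240 = 4980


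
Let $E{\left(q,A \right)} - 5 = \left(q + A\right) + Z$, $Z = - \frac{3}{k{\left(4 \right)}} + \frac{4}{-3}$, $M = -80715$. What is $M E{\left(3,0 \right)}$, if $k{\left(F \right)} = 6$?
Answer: $- \frac{995485}{2} \approx -4.9774 \cdot 10^{5}$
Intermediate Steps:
$Z = - \frac{11}{6}$ ($Z = - \frac{3}{6} + \frac{4}{-3} = \left(-3\right) \frac{1}{6} + 4 \left(- \frac{1}{3}\right) = - \frac{1}{2} - \frac{4}{3} = - \frac{11}{6} \approx -1.8333$)
$E{\left(q,A \right)} = \frac{19}{6} + A + q$ ($E{\left(q,A \right)} = 5 - \left(\frac{11}{6} - A - q\right) = 5 + \left(- \frac{11}{6} + A + q\right) = \frac{19}{6} + A + q$)
$M E{\left(3,0 \right)} = - 80715 \left(\frac{19}{6} + 0 + 3\right) = \left(-80715\right) \frac{37}{6} = - \frac{995485}{2}$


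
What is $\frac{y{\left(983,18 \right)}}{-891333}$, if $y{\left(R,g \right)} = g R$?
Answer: $- \frac{1966}{99037} \approx -0.019851$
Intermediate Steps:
$y{\left(R,g \right)} = R g$
$\frac{y{\left(983,18 \right)}}{-891333} = \frac{983 \cdot 18}{-891333} = 17694 \left(- \frac{1}{891333}\right) = - \frac{1966}{99037}$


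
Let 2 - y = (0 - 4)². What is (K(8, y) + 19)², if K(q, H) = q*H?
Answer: 8649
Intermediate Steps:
y = -14 (y = 2 - (0 - 4)² = 2 - 1*(-4)² = 2 - 1*16 = 2 - 16 = -14)
K(q, H) = H*q
(K(8, y) + 19)² = (-14*8 + 19)² = (-112 + 19)² = (-93)² = 8649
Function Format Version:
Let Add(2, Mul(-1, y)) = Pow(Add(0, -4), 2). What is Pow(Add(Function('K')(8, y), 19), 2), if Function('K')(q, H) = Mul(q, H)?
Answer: 8649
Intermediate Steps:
y = -14 (y = Add(2, Mul(-1, Pow(Add(0, -4), 2))) = Add(2, Mul(-1, Pow(-4, 2))) = Add(2, Mul(-1, 16)) = Add(2, -16) = -14)
Function('K')(q, H) = Mul(H, q)
Pow(Add(Function('K')(8, y), 19), 2) = Pow(Add(Mul(-14, 8), 19), 2) = Pow(Add(-112, 19), 2) = Pow(-93, 2) = 8649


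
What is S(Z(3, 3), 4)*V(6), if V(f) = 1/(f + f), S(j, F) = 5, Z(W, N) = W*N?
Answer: 5/12 ≈ 0.41667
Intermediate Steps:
Z(W, N) = N*W
V(f) = 1/(2*f)
S(Z(3, 3), 4)*V(6) = 5*((½)/6) = 5*((½)*(⅙)) = 5*(1/12) = 5/12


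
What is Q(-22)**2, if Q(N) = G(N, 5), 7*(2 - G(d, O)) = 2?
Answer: 144/49 ≈ 2.9388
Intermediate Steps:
G(d, O) = 12/7 (G(d, O) = 2 - 1/7*2 = 2 - 2/7 = 12/7)
Q(N) = 12/7
Q(-22)**2 = (12/7)**2 = 144/49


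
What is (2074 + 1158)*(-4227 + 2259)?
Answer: -6360576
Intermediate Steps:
(2074 + 1158)*(-4227 + 2259) = 3232*(-1968) = -6360576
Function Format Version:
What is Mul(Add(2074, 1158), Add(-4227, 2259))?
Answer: -6360576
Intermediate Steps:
Mul(Add(2074, 1158), Add(-4227, 2259)) = Mul(3232, -1968) = -6360576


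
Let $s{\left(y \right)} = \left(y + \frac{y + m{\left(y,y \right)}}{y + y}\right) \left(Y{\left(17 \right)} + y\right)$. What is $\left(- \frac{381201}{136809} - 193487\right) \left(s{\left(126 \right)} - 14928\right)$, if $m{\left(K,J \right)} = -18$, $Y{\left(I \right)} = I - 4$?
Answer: $- \frac{54468791015944}{106407} \approx -5.1189 \cdot 10^{8}$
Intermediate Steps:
$Y{\left(I \right)} = -4 + I$ ($Y{\left(I \right)} = I - 4 = -4 + I$)
$s{\left(y \right)} = \left(13 + y\right) \left(y + \frac{-18 + y}{2 y}\right)$ ($s{\left(y \right)} = \left(y + \frac{y - 18}{y + y}\right) \left(\left(-4 + 17\right) + y\right) = \left(y + \frac{-18 + y}{2 y}\right) \left(13 + y\right) = \left(13 + y\right) \left(y + \frac{-18 + y}{2 y}\right)$)
$\left(- \frac{381201}{136809} - 193487\right) \left(s{\left(126 \right)} - 14928\right) = \left(- \frac{381201}{136809} - 193487\right) \left(\left(- \frac{5}{2} + 126^{2} - \frac{117}{126} + \frac{27}{2} \cdot 126\right) - 14928\right) = \left(\left(-381201\right) \frac{1}{136809} - 193487\right) \left(\left(- \frac{5}{2} + 15876 - \frac{13}{14} + 1701\right) - 14928\right) = \left(- \frac{127067}{45603} - 193487\right) \left(\left(- \frac{5}{2} + 15876 - \frac{13}{14} + 1701\right) - 14928\right) = - \frac{8823714728 \left(\frac{123015}{7} - 14928\right)}{45603} = \left(- \frac{8823714728}{45603}\right) \frac{18519}{7} = - \frac{54468791015944}{106407}$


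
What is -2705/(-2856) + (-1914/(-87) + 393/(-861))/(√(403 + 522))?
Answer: 2705/2856 + 6183*√37/53095 ≈ 1.6555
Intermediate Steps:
-2705/(-2856) + (-1914/(-87) + 393/(-861))/(√(403 + 522)) = -2705*(-1/2856) + (-1914*(-1/87) + 393*(-1/861))/(√925) = 2705/2856 + (22 - 131/287)/((5*√37)) = 2705/2856 + 6183*(√37/185)/287 = 2705/2856 + 6183*√37/53095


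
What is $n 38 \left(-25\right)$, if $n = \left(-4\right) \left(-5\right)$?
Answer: $-19000$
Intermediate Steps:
$n = 20$
$n 38 \left(-25\right) = 20 \cdot 38 \left(-25\right) = 760 \left(-25\right) = -19000$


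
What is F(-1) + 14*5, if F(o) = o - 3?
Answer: 66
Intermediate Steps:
F(o) = -3 + o
F(-1) + 14*5 = (-3 - 1) + 14*5 = -4 + 70 = 66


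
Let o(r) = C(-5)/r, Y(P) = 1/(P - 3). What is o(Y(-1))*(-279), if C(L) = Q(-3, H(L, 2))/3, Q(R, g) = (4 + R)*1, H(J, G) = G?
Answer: 372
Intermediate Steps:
Q(R, g) = 4 + R
C(L) = ⅓ (C(L) = (4 - 3)/3 = 1*(⅓) = ⅓)
Y(P) = 1/(-3 + P)
o(r) = 1/(3*r)
o(Y(-1))*(-279) = (1/(3*(1/(-3 - 1))))*(-279) = (1/(3*(1/(-4))))*(-279) = (1/(3*(-¼)))*(-279) = ((⅓)*(-4))*(-279) = -4/3*(-279) = 372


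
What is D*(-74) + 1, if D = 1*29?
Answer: -2145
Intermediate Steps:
D = 29
D*(-74) + 1 = 29*(-74) + 1 = -2146 + 1 = -2145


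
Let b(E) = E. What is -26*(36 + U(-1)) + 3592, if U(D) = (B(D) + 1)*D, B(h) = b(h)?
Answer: 2656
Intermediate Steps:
B(h) = h
U(D) = D*(1 + D) (U(D) = (D + 1)*D = (1 + D)*D = D*(1 + D))
-26*(36 + U(-1)) + 3592 = -26*(36 - (1 - 1)) + 3592 = -26*(36 - 1*0) + 3592 = -26*(36 + 0) + 3592 = -26*36 + 3592 = -936 + 3592 = 2656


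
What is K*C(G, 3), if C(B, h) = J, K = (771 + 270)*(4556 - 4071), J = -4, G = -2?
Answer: -2019540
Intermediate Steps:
K = 504885 (K = 1041*485 = 504885)
C(B, h) = -4
K*C(G, 3) = 504885*(-4) = -2019540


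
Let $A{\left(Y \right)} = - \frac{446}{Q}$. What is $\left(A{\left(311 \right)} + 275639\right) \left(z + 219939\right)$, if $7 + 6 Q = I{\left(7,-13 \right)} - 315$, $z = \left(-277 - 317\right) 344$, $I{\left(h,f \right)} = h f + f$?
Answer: $\frac{305363426445}{71} \approx 4.3009 \cdot 10^{9}$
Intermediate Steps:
$I{\left(h,f \right)} = f + f h$ ($I{\left(h,f \right)} = f h + f = f + f h$)
$z = -204336$ ($z = \left(-594\right) 344 = -204336$)
$Q = -71$ ($Q = - \frac{7}{6} + \frac{- 13 \left(1 + 7\right) - 315}{6} = - \frac{7}{6} + \frac{\left(-13\right) 8 - 315}{6} = - \frac{7}{6} + \frac{-104 - 315}{6} = - \frac{7}{6} + \frac{1}{6} \left(-419\right) = - \frac{7}{6} - \frac{419}{6} = -71$)
$A{\left(Y \right)} = \frac{446}{71}$ ($A{\left(Y \right)} = - \frac{446}{-71} = \left(-446\right) \left(- \frac{1}{71}\right) = \frac{446}{71}$)
$\left(A{\left(311 \right)} + 275639\right) \left(z + 219939\right) = \left(\frac{446}{71} + 275639\right) \left(-204336 + 219939\right) = \frac{19570815}{71} \cdot 15603 = \frac{305363426445}{71}$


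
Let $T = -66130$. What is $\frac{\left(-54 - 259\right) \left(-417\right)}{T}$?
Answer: $- \frac{130521}{66130} \approx -1.9737$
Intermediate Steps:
$\frac{\left(-54 - 259\right) \left(-417\right)}{T} = \frac{\left(-54 - 259\right) \left(-417\right)}{-66130} = \left(-313\right) \left(-417\right) \left(- \frac{1}{66130}\right) = 130521 \left(- \frac{1}{66130}\right) = - \frac{130521}{66130}$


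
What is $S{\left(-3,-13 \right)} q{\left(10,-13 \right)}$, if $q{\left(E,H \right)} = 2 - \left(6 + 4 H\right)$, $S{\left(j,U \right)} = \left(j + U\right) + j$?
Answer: $-912$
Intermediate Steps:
$S{\left(j,U \right)} = U + 2 j$ ($S{\left(j,U \right)} = \left(U + j\right) + j = U + 2 j$)
$q{\left(E,H \right)} = -4 - 4 H$ ($q{\left(E,H \right)} = 2 - \left(6 + 4 H\right) = -4 - 4 H$)
$S{\left(-3,-13 \right)} q{\left(10,-13 \right)} = \left(-13 + 2 \left(-3\right)\right) \left(-4 - -52\right) = \left(-13 - 6\right) \left(-4 + 52\right) = \left(-19\right) 48 = -912$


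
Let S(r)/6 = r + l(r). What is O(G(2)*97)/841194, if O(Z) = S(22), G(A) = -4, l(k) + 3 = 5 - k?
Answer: 2/140199 ≈ 1.4265e-5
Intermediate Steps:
l(k) = 2 - k (l(k) = -3 + (5 - k) = 2 - k)
S(r) = 12 (S(r) = 6*(r + (2 - r)) = 6*2 = 12)
O(Z) = 12
O(G(2)*97)/841194 = 12/841194 = 12*(1/841194) = 2/140199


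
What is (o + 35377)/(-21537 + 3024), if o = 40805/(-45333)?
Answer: -1603704736/839249829 ≈ -1.9109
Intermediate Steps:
o = -40805/45333 (o = 40805*(-1/45333) = -40805/45333 ≈ -0.90012)
(o + 35377)/(-21537 + 3024) = (-40805/45333 + 35377)/(-21537 + 3024) = (1603704736/45333)/(-18513) = (1603704736/45333)*(-1/18513) = -1603704736/839249829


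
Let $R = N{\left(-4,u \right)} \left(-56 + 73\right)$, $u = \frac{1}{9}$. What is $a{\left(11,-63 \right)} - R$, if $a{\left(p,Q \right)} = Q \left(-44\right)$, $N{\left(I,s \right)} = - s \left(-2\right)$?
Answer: $\frac{24914}{9} \approx 2768.2$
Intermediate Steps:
$u = \frac{1}{9} \approx 0.11111$
$N{\left(I,s \right)} = 2 s$
$a{\left(p,Q \right)} = - 44 Q$
$R = \frac{34}{9}$ ($R = 2 \cdot \frac{1}{9} \left(-56 + 73\right) = \frac{2}{9} \cdot 17 = \frac{34}{9} \approx 3.7778$)
$a{\left(11,-63 \right)} - R = \left(-44\right) \left(-63\right) - \frac{34}{9} = 2772 - \frac{34}{9} = \frac{24914}{9}$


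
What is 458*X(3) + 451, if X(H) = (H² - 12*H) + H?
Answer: -10541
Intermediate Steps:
X(H) = H² - 11*H
458*X(3) + 451 = 458*(3*(-11 + 3)) + 451 = 458*(3*(-8)) + 451 = 458*(-24) + 451 = -10992 + 451 = -10541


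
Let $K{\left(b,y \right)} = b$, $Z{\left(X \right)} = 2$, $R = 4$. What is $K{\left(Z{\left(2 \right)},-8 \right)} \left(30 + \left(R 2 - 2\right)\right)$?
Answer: $72$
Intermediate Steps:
$K{\left(Z{\left(2 \right)},-8 \right)} \left(30 + \left(R 2 - 2\right)\right) = 2 \left(30 + \left(4 \cdot 2 - 2\right)\right) = 2 \left(30 + \left(8 - 2\right)\right) = 2 \left(30 + 6\right) = 2 \cdot 36 = 72$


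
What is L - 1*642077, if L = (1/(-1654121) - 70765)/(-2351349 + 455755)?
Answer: -1006629591396568366/1567770921437 ≈ -6.4208e+5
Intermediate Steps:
L = 58526936283/1567770921437 (L = (-1/1654121 - 70765)/(-1895594) = -117053872566/1654121*(-1/1895594) = 58526936283/1567770921437 ≈ 0.037331)
L - 1*642077 = 58526936283/1567770921437 - 1*642077 = 58526936283/1567770921437 - 642077 = -1006629591396568366/1567770921437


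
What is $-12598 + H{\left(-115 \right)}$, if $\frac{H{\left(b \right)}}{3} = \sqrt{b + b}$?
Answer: $-12598 + 3 i \sqrt{230} \approx -12598.0 + 45.497 i$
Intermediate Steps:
$H{\left(b \right)} = 3 \sqrt{2} \sqrt{b}$ ($H{\left(b \right)} = 3 \sqrt{b + b} = 3 \sqrt{2 b} = 3 \sqrt{2} \sqrt{b}$)
$-12598 + H{\left(-115 \right)} = -12598 + 3 \sqrt{2} \sqrt{-115} = -12598 + 3 \sqrt{2} i \sqrt{115} = -12598 + 3 i \sqrt{230}$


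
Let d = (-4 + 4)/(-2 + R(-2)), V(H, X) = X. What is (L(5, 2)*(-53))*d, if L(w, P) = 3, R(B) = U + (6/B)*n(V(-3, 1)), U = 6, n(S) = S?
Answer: 0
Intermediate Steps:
R(B) = 6 + 6/B (R(B) = 6 + (6/B)*1 = 6 + 6/B)
d = 0 (d = (-4 + 4)/(-2 + (6 + 6/(-2))) = 0/(-2 + (6 + 6*(-½))) = 0/(-2 + (6 - 3)) = 0/(-2 + 3) = 0/1 = 0*1 = 0)
(L(5, 2)*(-53))*d = (3*(-53))*0 = -159*0 = 0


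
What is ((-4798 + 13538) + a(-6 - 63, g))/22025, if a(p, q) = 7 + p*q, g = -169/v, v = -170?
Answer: 1475329/3744250 ≈ 0.39403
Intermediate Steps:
g = 169/170 (g = -169/(-170) = -169*(-1/170) = 169/170 ≈ 0.99412)
((-4798 + 13538) + a(-6 - 63, g))/22025 = ((-4798 + 13538) + (7 + (-6 - 63)*(169/170)))/22025 = (8740 + (7 - 69*169/170))*(1/22025) = (8740 + (7 - 11661/170))*(1/22025) = (8740 - 10471/170)*(1/22025) = (1475329/170)*(1/22025) = 1475329/3744250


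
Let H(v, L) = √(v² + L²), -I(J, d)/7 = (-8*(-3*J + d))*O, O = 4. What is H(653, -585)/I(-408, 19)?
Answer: √768634/278432 ≈ 0.0031488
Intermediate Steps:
I(J, d) = -672*J + 224*d (I(J, d) = -7*(-8*(-3*J + d))*4 = -7*(-8*(d - 3*J))*4 = -7*(-8*d + 24*J)*4 = -7*(-32*d + 96*J) = -672*J + 224*d)
H(v, L) = √(L² + v²)
H(653, -585)/I(-408, 19) = √((-585)² + 653²)/(-672*(-408) + 224*19) = √(342225 + 426409)/(274176 + 4256) = √768634/278432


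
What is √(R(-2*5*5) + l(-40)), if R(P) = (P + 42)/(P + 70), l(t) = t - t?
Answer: I*√10/5 ≈ 0.63246*I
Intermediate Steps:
l(t) = 0
R(P) = (42 + P)/(70 + P)
√(R(-2*5*5) + l(-40)) = √((42 - 2*5*5)/(70 - 2*5*5) + 0) = √((42 - 10*5)/(70 - 10*5) + 0) = √((42 - 50)/(70 - 50) + 0) = √(-8/20 + 0) = √((1/20)*(-8) + 0) = √(-⅖ + 0) = √(-⅖) = I*√10/5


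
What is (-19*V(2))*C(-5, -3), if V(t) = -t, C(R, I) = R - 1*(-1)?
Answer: -152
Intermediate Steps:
C(R, I) = 1 + R (C(R, I) = R + 1 = 1 + R)
(-19*V(2))*C(-5, -3) = (-(-19)*2)*(1 - 5) = -19*(-2)*(-4) = 38*(-4) = -152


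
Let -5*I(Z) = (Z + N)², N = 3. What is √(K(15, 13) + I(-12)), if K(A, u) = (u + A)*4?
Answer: √2395/5 ≈ 9.7878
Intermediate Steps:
I(Z) = -(3 + Z)²/5 (I(Z) = -(Z + 3)²/5 = -(3 + Z)²/5)
K(A, u) = 4*A + 4*u (K(A, u) = (A + u)*4 = 4*A + 4*u)
√(K(15, 13) + I(-12)) = √((4*15 + 4*13) - (3 - 12)²/5) = √((60 + 52) - ⅕*(-9)²) = √(112 - ⅕*81) = √(112 - 81/5) = √(479/5) = √2395/5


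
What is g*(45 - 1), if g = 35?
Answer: 1540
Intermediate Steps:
g*(45 - 1) = 35*(45 - 1) = 35*44 = 1540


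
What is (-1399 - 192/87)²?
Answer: 1651203225/841 ≈ 1.9634e+6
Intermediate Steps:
(-1399 - 192/87)² = (-1399 - 192*1/87)² = (-1399 - 64/29)² = (-40635/29)² = 1651203225/841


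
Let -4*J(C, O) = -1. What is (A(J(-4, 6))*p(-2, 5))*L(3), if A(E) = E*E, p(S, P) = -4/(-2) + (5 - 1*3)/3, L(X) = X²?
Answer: 3/2 ≈ 1.5000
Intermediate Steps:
J(C, O) = ¼ (J(C, O) = -¼*(-1) = ¼)
p(S, P) = 8/3 (p(S, P) = -4*(-½) + (5 - 3)*(⅓) = 2 + 2*(⅓) = 2 + ⅔ = 8/3)
A(E) = E²
(A(J(-4, 6))*p(-2, 5))*L(3) = ((¼)²*(8/3))*3² = ((1/16)*(8/3))*9 = (⅙)*9 = 3/2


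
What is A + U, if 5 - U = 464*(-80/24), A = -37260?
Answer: -107125/3 ≈ -35708.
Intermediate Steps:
U = 4655/3 (U = 5 - 464*(-80/24) = 5 - 464*(-80*1/24) = 5 - 464*(-10)/3 = 5 - 1*(-4640/3) = 5 + 4640/3 = 4655/3 ≈ 1551.7)
A + U = -37260 + 4655/3 = -107125/3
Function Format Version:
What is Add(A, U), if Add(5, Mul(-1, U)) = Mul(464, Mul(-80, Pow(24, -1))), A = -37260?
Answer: Rational(-107125, 3) ≈ -35708.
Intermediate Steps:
U = Rational(4655, 3) (U = Add(5, Mul(-1, Mul(464, Mul(-80, Pow(24, -1))))) = Add(5, Mul(-1, Mul(464, Mul(-80, Rational(1, 24))))) = Add(5, Mul(-1, Mul(464, Rational(-10, 3)))) = Add(5, Mul(-1, Rational(-4640, 3))) = Add(5, Rational(4640, 3)) = Rational(4655, 3) ≈ 1551.7)
Add(A, U) = Add(-37260, Rational(4655, 3)) = Rational(-107125, 3)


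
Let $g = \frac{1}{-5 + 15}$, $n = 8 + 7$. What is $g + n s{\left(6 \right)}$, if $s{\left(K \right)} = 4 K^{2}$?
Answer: $\frac{21601}{10} \approx 2160.1$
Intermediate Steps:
$n = 15$
$g = \frac{1}{10} \approx 0.1$
$g + n s{\left(6 \right)} = \frac{1}{10} + 15 \cdot 4 \cdot 6^{2} = \frac{1}{10} + 15 \cdot 4 \cdot 36 = \frac{1}{10} + 15 \cdot 144 = \frac{1}{10} + 2160 = \frac{21601}{10}$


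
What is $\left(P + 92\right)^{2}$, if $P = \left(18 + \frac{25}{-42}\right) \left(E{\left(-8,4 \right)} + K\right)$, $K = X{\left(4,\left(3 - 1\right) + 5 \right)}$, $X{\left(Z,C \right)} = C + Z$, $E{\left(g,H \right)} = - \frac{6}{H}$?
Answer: $\frac{467294689}{7056} \approx 66227.0$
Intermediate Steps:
$K = 11$ ($K = \left(\left(3 - 1\right) + 5\right) + 4 = \left(2 + 5\right) + 4 = 7 + 4 = 11$)
$P = \frac{13889}{84}$ ($P = \left(18 + \frac{25}{-42}\right) \left(- \frac{6}{4} + 11\right) = \left(18 + 25 \left(- \frac{1}{42}\right)\right) \left(\left(-6\right) \frac{1}{4} + 11\right) = \left(18 - \frac{25}{42}\right) \left(- \frac{3}{2} + 11\right) = \frac{731}{42} \cdot \frac{19}{2} = \frac{13889}{84} \approx 165.35$)
$\left(P + 92\right)^{2} = \left(\frac{13889}{84} + 92\right)^{2} = \left(\frac{21617}{84}\right)^{2} = \frac{467294689}{7056}$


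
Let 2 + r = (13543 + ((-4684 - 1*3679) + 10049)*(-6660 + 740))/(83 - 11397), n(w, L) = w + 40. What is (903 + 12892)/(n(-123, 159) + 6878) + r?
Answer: 13546401017/15375726 ≈ 881.03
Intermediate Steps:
n(w, L) = 40 + w
r = 9944949/11314 (r = -2 + (13543 + ((-4684 - 1*3679) + 10049)*(-6660 + 740))/(83 - 11397) = -2 + (13543 + ((-4684 - 3679) + 10049)*(-5920))/(-11314) = -2 + (13543 + (-8363 + 10049)*(-5920))*(-1/11314) = -2 + (13543 + 1686*(-5920))*(-1/11314) = -2 + (13543 - 9981120)*(-1/11314) = -2 - 9967577*(-1/11314) = -2 + 9967577/11314 = 9944949/11314 ≈ 879.00)
(903 + 12892)/(n(-123, 159) + 6878) + r = (903 + 12892)/((40 - 123) + 6878) + 9944949/11314 = 13795/(-83 + 6878) + 9944949/11314 = 13795/6795 + 9944949/11314 = 13795*(1/6795) + 9944949/11314 = 2759/1359 + 9944949/11314 = 13546401017/15375726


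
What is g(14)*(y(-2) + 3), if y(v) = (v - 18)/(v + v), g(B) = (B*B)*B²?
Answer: 307328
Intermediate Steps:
g(B) = B⁴ (g(B) = B²*B² = B⁴)
y(v) = (-18 + v)/(2*v) (y(v) = (-18 + v)/((2*v)) = (-18 + v)*(1/(2*v)) = (-18 + v)/(2*v))
g(14)*(y(-2) + 3) = 14⁴*((½)*(-18 - 2)/(-2) + 3) = 38416*((½)*(-½)*(-20) + 3) = 38416*(5 + 3) = 38416*8 = 307328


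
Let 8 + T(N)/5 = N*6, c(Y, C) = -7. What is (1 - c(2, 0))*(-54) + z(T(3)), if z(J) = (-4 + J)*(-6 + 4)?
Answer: -524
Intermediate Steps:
T(N) = -40 + 30*N (T(N) = -40 + 5*(N*6) = -40 + 5*(6*N) = -40 + 30*N)
z(J) = 8 - 2*J (z(J) = (-4 + J)*(-2) = 8 - 2*J)
(1 - c(2, 0))*(-54) + z(T(3)) = (1 - 1*(-7))*(-54) + (8 - 2*(-40 + 30*3)) = (1 + 7)*(-54) + (8 - 2*(-40 + 90)) = 8*(-54) + (8 - 2*50) = -432 + (8 - 100) = -432 - 92 = -524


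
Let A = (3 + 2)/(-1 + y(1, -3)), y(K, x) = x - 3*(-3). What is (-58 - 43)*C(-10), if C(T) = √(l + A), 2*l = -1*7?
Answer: -101*I*√10/2 ≈ -159.7*I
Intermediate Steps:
y(K, x) = 9 + x (y(K, x) = x + 9 = 9 + x)
l = -7/2 (l = (-1*7)/2 = (½)*(-7) = -7/2 ≈ -3.5000)
A = 1 (A = (3 + 2)/(-1 + (9 - 3)) = 5/(-1 + 6) = 5/5 = 5*(⅕) = 1)
C(T) = I*√10/2 (C(T) = √(-7/2 + 1) = √(-5/2) = I*√10/2)
(-58 - 43)*C(-10) = (-58 - 43)*(I*√10/2) = -101*I*√10/2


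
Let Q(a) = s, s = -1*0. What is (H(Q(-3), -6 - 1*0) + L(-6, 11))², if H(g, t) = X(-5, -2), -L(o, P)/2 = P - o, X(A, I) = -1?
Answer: 1225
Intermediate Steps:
L(o, P) = -2*P + 2*o (L(o, P) = -2*(P - o) = -2*P + 2*o)
s = 0
Q(a) = 0
H(g, t) = -1
(H(Q(-3), -6 - 1*0) + L(-6, 11))² = (-1 + (-2*11 + 2*(-6)))² = (-1 + (-22 - 12))² = (-1 - 34)² = (-35)² = 1225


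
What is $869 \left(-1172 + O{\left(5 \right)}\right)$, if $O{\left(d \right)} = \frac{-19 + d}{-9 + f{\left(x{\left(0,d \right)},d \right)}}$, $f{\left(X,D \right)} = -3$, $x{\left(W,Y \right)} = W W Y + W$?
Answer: $- \frac{6104725}{6} \approx -1.0175 \cdot 10^{6}$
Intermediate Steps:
$x{\left(W,Y \right)} = W + Y W^{2}$ ($x{\left(W,Y \right)} = W^{2} Y + W = Y W^{2} + W = W + Y W^{2}$)
$O{\left(d \right)} = \frac{19}{12} - \frac{d}{12}$ ($O{\left(d \right)} = \frac{-19 + d}{-9 - 3} = \frac{-19 + d}{-12} = \left(-19 + d\right) \left(- \frac{1}{12}\right) = \frac{19}{12} - \frac{d}{12}$)
$869 \left(-1172 + O{\left(5 \right)}\right) = 869 \left(-1172 + \left(\frac{19}{12} - \frac{5}{12}\right)\right) = 869 \left(-1172 + \frac{7}{6}\right) = 869 \left(- \frac{7025}{6}\right) = - \frac{6104725}{6}$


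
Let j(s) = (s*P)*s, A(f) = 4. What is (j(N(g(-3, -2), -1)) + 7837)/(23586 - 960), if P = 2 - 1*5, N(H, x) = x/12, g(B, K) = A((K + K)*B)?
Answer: 376175/1086048 ≈ 0.34637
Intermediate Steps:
g(B, K) = 4
N(H, x) = x/12 (N(H, x) = x*(1/12) = x/12)
P = -3 (P = 2 - 5 = -3)
j(s) = -3*s² (j(s) = (s*(-3))*s = (-3*s)*s = -3*s²)
(j(N(g(-3, -2), -1)) + 7837)/(23586 - 960) = (-3*((1/12)*(-1))² + 7837)/(23586 - 960) = (-3*(-1/12)² + 7837)/22626 = (-3*1/144 + 7837)*(1/22626) = (-1/48 + 7837)*(1/22626) = (376175/48)*(1/22626) = 376175/1086048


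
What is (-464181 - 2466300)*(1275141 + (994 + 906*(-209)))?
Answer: -3184791071661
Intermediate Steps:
(-464181 - 2466300)*(1275141 + (994 + 906*(-209))) = -2930481*(1275141 + (994 - 189354)) = -2930481*(1275141 - 188360) = -2930481*1086781 = -3184791071661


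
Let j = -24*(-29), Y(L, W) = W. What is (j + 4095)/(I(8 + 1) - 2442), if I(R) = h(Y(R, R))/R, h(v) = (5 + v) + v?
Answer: -43119/21955 ≈ -1.9640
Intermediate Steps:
j = 696
h(v) = 5 + 2*v
I(R) = (5 + 2*R)/R
(j + 4095)/(I(8 + 1) - 2442) = (696 + 4095)/((2 + 5/(8 + 1)) - 2442) = 4791/((2 + 5/9) - 2442) = 4791/(23/9 - 2442) = 4791/(-21955/9) = 4791*(-9/21955) = -43119/21955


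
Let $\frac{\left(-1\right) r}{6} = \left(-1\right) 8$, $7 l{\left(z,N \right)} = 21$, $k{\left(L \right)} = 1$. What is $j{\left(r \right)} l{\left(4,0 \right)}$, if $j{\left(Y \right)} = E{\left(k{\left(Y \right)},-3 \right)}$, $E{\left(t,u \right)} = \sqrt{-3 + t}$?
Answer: $3 i \sqrt{2} \approx 4.2426 i$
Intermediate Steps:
$l{\left(z,N \right)} = 3$ ($l{\left(z,N \right)} = \frac{1}{7} \cdot 21 = 3$)
$r = 48$ ($r = - 6 \left(\left(-1\right) 8\right) = \left(-6\right) \left(-8\right) = 48$)
$j{\left(Y \right)} = i \sqrt{2}$ ($j{\left(Y \right)} = \sqrt{-3 + 1} = \sqrt{-2} = i \sqrt{2}$)
$j{\left(r \right)} l{\left(4,0 \right)} = i \sqrt{2} \cdot 3 = 3 i \sqrt{2}$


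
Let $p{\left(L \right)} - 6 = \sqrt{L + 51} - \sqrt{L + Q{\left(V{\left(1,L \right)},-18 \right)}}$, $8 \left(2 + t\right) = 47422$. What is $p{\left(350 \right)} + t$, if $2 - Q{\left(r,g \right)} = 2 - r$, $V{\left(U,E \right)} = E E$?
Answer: $\frac{23727}{4} + \sqrt{401} - 15 \sqrt{546} \approx 5601.3$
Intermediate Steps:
$V{\left(U,E \right)} = E^{2}$
$t = \frac{23703}{4}$ ($t = -2 + \frac{1}{8} \cdot 47422 = -2 + \frac{23711}{4} = \frac{23703}{4} \approx 5925.8$)
$Q{\left(r,g \right)} = r$ ($Q{\left(r,g \right)} = 2 - \left(2 - r\right) = 2 + \left(-2 + r\right) = r$)
$p{\left(L \right)} = 6 + \sqrt{51 + L} - \sqrt{L + L^{2}}$ ($p{\left(L \right)} = 6 + \left(\sqrt{L + 51} - \sqrt{L + L^{2}}\right) = 6 + \left(\sqrt{51 + L} - \sqrt{L + L^{2}}\right) = 6 + \sqrt{51 + L} - \sqrt{L + L^{2}}$)
$p{\left(350 \right)} + t = \left(6 + \sqrt{51 + 350} - \sqrt{350 \left(1 + 350\right)}\right) + \frac{23703}{4} = \left(6 + \sqrt{401} - \sqrt{350 \cdot 351}\right) + \frac{23703}{4} = \left(6 + \sqrt{401} - \sqrt{122850}\right) + \frac{23703}{4} = \left(6 + \sqrt{401} - 15 \sqrt{546}\right) + \frac{23703}{4} = \frac{23727}{4} + \sqrt{401} - 15 \sqrt{546}$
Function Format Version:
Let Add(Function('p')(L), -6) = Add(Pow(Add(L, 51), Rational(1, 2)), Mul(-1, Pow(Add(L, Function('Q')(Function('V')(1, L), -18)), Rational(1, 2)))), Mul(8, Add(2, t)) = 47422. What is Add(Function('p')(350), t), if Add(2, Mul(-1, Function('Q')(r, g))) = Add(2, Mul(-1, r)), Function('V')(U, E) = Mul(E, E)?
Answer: Add(Rational(23727, 4), Pow(401, Rational(1, 2)), Mul(-15, Pow(546, Rational(1, 2)))) ≈ 5601.3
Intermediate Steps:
Function('V')(U, E) = Pow(E, 2)
t = Rational(23703, 4) (t = Add(-2, Mul(Rational(1, 8), 47422)) = Add(-2, Rational(23711, 4)) = Rational(23703, 4) ≈ 5925.8)
Function('Q')(r, g) = r (Function('Q')(r, g) = Add(2, Mul(-1, Add(2, Mul(-1, r)))) = Add(2, Add(-2, r)) = r)
Function('p')(L) = Add(6, Pow(Add(51, L), Rational(1, 2)), Mul(-1, Pow(Add(L, Pow(L, 2)), Rational(1, 2)))) (Function('p')(L) = Add(6, Add(Pow(Add(L, 51), Rational(1, 2)), Mul(-1, Pow(Add(L, Pow(L, 2)), Rational(1, 2))))) = Add(6, Add(Pow(Add(51, L), Rational(1, 2)), Mul(-1, Pow(Add(L, Pow(L, 2)), Rational(1, 2))))) = Add(6, Pow(Add(51, L), Rational(1, 2)), Mul(-1, Pow(Add(L, Pow(L, 2)), Rational(1, 2)))))
Add(Function('p')(350), t) = Add(Add(6, Pow(Add(51, 350), Rational(1, 2)), Mul(-1, Pow(Mul(350, Add(1, 350)), Rational(1, 2)))), Rational(23703, 4)) = Add(Add(6, Pow(401, Rational(1, 2)), Mul(-1, Pow(Mul(350, 351), Rational(1, 2)))), Rational(23703, 4)) = Add(Add(6, Pow(401, Rational(1, 2)), Mul(-1, Pow(122850, Rational(1, 2)))), Rational(23703, 4)) = Add(Add(6, Pow(401, Rational(1, 2)), Mul(-1, Mul(15, Pow(546, Rational(1, 2))))), Rational(23703, 4)) = Add(Add(6, Pow(401, Rational(1, 2)), Mul(-15, Pow(546, Rational(1, 2)))), Rational(23703, 4)) = Add(Rational(23727, 4), Pow(401, Rational(1, 2)), Mul(-15, Pow(546, Rational(1, 2))))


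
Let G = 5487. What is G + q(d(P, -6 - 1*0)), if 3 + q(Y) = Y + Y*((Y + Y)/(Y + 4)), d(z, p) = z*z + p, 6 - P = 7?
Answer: 5429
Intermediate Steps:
P = -1 (P = 6 - 1*7 = 6 - 7 = -1)
d(z, p) = p + z**2 (d(z, p) = z**2 + p = p + z**2)
q(Y) = -3 + Y + 2*Y**2/(4 + Y) (q(Y) = -3 + (Y + Y*((Y + Y)/(Y + 4))) = -3 + (Y + Y*((2*Y)/(4 + Y))) = -3 + (Y + Y*(2*Y/(4 + Y))) = -3 + (Y + 2*Y**2/(4 + Y)) = -3 + Y + 2*Y**2/(4 + Y))
G + q(d(P, -6 - 1*0)) = 5487 + (-12 + ((-6 - 1*0) + (-1)**2) + 3*((-6 - 1*0) + (-1)**2)**2)/(4 + ((-6 - 1*0) + (-1)**2)) = 5487 + (-12 + ((-6 + 0) + 1) + 3*((-6 + 0) + 1)**2)/(4 + ((-6 + 0) + 1)) = 5487 + (-12 + (-6 + 1) + 3*(-6 + 1)**2)/(4 + (-6 + 1)) = 5487 + (-12 - 5 + 3*(-5)**2)/(4 - 5) = 5487 + (-12 - 5 + 3*25)/(-1) = 5487 - (-12 - 5 + 75) = 5487 - 1*58 = 5487 - 58 = 5429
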